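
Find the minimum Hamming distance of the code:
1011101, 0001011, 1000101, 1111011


Comparing all pairs, minimum distance: 2
Can detect 1 errors, correct 0 errors

2


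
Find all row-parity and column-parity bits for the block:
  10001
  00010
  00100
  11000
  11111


Row parities: 01101
Column parities: 10000

Row P: 01101, Col P: 10000, Corner: 1


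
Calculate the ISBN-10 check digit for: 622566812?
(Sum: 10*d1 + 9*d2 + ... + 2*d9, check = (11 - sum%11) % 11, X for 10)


Weighted sum: 234
234 mod 11 = 3

Check digit: 8


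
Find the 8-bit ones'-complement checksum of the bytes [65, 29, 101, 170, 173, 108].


Sum = 646 mod 256 = 134
Complement = 121

121


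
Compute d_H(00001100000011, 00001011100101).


XOR: 00000111100110
Count of 1s: 6

6


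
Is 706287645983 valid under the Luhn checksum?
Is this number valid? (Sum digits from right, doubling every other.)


Luhn sum = 51
51 mod 10 = 1

Invalid (Luhn sum mod 10 = 1)


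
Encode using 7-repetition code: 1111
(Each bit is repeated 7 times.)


Each bit -> 7 copies

1111111111111111111111111111


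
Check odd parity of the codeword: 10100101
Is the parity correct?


Number of 1s: 4

No, parity error (4 ones)


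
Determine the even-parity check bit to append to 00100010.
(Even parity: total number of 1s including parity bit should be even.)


Number of 1s in data: 2
Parity bit: 0

0


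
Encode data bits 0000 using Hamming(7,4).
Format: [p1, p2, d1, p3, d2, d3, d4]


Parity bits: p1=0, p2=0, p3=0

0000000


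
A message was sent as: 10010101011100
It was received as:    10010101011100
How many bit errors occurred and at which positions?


XOR: 00000000000000

0 errors (received matches sent)


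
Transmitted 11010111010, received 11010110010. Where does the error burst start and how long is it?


XOR: 00000001000

Burst at position 7, length 1


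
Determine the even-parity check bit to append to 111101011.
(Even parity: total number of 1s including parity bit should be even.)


Number of 1s in data: 7
Parity bit: 1

1


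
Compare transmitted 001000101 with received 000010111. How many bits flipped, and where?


XOR: 001010010

3 error(s) at position(s): 2, 4, 7


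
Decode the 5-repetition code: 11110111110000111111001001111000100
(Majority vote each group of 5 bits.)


Groups: 11110, 11111, 00001, 11111, 00100, 11110, 00100
Majority votes: 1101010

1101010


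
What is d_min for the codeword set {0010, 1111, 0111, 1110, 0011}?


Comparing all pairs, minimum distance: 1
Can detect 0 errors, correct 0 errors

1


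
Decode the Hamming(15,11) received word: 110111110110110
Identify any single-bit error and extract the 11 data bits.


Syndrome = 9: error at position 9

Data: 01111110110 (corrected bit 9)


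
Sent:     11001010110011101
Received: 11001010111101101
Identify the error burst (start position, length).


XOR: 00000000001110000

Burst at position 10, length 3


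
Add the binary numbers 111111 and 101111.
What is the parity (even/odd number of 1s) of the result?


111111 = 63
101111 = 47
Sum = 110 = 1101110
1s count = 5

odd parity (5 ones in 1101110)


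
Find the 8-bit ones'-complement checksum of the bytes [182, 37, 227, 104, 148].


Sum = 698 mod 256 = 186
Complement = 69

69


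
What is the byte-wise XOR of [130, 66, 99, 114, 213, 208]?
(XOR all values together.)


XOR chain: 130 ^ 66 ^ 99 ^ 114 ^ 213 ^ 208 = 212

212


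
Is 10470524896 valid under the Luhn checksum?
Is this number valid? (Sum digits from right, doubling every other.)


Luhn sum = 44
44 mod 10 = 4

Invalid (Luhn sum mod 10 = 4)


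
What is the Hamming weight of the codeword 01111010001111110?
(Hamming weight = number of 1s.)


Counting 1s in 01111010001111110

11


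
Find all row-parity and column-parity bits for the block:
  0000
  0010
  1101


Row parities: 011
Column parities: 1111

Row P: 011, Col P: 1111, Corner: 0


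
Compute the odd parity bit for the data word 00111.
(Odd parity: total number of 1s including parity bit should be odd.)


Number of 1s in data: 3
Parity bit: 0

0


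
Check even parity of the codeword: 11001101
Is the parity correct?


Number of 1s: 5

No, parity error (5 ones)


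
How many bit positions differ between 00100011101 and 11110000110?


XOR: 11010011011
Count of 1s: 7

7


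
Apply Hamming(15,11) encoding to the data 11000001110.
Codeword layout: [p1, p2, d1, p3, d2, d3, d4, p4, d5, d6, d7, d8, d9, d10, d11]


Parity bits: p1=1, p2=0, p3=0, p4=1

101010010001110


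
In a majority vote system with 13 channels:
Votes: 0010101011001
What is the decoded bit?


Ones: 6 out of 13
Threshold: 7

0 (6/13 voted 1)


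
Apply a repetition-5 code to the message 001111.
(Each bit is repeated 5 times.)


Each bit -> 5 copies

000000000011111111111111111111


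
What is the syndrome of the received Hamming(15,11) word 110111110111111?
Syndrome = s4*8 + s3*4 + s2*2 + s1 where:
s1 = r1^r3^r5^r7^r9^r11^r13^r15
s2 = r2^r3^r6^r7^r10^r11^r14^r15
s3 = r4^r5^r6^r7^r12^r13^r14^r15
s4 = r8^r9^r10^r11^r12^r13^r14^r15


s1=0, s2=1, s3=0, s4=1

Syndrome = 10 (error at position 10)


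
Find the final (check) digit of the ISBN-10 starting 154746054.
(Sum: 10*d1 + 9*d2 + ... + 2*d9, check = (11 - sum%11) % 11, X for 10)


Weighted sum: 213
213 mod 11 = 4

Check digit: 7


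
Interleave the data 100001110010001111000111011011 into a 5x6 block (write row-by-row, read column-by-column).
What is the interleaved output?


Matrix:
  100001
  110010
  001111
  000111
  011011
Read columns: 110000100100101001100111110111

110000100100101001100111110111


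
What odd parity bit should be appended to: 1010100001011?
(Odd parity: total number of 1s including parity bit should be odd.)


Number of 1s in data: 6
Parity bit: 1

1


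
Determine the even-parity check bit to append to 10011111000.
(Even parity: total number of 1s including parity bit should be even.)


Number of 1s in data: 6
Parity bit: 0

0


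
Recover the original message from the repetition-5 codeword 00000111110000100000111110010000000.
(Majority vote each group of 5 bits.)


Groups: 00000, 11111, 00001, 00000, 11111, 00100, 00000
Majority votes: 0100100

0100100


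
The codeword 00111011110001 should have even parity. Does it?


Number of 1s: 8

Yes, parity is correct (8 ones)


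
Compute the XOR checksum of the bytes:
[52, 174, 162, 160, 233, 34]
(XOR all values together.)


XOR chain: 52 ^ 174 ^ 162 ^ 160 ^ 233 ^ 34 = 83

83


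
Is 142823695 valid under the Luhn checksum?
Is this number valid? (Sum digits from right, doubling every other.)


Luhn sum = 46
46 mod 10 = 6

Invalid (Luhn sum mod 10 = 6)


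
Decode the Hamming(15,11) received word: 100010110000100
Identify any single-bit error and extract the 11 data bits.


Syndrome = 6: error at position 6

Data: 01110000100 (corrected bit 6)


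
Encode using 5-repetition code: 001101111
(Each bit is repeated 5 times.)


Each bit -> 5 copies

000000000011111111110000011111111111111111111


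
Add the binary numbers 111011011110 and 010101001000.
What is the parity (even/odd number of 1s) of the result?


111011011110 = 3806
010101001000 = 1352
Sum = 5158 = 1010000100110
1s count = 5

odd parity (5 ones in 1010000100110)


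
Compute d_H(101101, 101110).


XOR: 000011
Count of 1s: 2

2


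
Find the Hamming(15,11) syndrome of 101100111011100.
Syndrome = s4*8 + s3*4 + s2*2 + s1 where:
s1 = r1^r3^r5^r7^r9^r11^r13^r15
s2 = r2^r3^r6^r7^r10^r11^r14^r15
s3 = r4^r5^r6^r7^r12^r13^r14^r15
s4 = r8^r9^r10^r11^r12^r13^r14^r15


s1=0, s2=1, s3=0, s4=1

Syndrome = 10 (error at position 10)


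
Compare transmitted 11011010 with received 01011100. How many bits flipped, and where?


XOR: 10000110

3 error(s) at position(s): 0, 5, 6


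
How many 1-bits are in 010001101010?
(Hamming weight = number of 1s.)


Counting 1s in 010001101010

5


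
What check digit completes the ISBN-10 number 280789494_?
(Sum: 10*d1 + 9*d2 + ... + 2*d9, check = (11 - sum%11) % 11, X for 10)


Weighted sum: 285
285 mod 11 = 10

Check digit: 1


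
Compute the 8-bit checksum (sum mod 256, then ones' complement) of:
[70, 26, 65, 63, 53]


Sum = 277 mod 256 = 21
Complement = 234

234


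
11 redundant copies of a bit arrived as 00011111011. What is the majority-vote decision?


Ones: 7 out of 11
Threshold: 6

1 (7/11 voted 1)


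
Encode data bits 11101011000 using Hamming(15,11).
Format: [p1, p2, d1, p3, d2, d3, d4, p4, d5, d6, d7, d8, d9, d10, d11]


Parity bits: p1=0, p2=1, p3=1, p4=1

011111011011000


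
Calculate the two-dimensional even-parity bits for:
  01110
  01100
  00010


Row parities: 101
Column parities: 00000

Row P: 101, Col P: 00000, Corner: 0


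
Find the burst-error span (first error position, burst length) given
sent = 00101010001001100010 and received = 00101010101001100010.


XOR: 00000000100000000000

Burst at position 8, length 1


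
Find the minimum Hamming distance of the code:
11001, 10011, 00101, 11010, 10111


Comparing all pairs, minimum distance: 1
Can detect 0 errors, correct 0 errors

1


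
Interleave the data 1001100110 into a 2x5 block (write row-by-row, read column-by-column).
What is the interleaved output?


Matrix:
  10011
  00110
Read columns: 1000011110

1000011110


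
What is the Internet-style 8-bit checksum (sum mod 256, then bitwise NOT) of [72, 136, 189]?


Sum = 397 mod 256 = 141
Complement = 114

114


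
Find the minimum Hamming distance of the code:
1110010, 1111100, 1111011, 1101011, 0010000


Comparing all pairs, minimum distance: 1
Can detect 0 errors, correct 0 errors

1


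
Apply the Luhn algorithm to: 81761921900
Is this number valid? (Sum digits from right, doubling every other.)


Luhn sum = 43
43 mod 10 = 3

Invalid (Luhn sum mod 10 = 3)


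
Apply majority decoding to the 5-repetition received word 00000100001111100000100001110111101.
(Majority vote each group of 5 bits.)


Groups: 00000, 10000, 11111, 00000, 10000, 11101, 11101
Majority votes: 0010011

0010011


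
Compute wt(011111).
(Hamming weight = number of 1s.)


Counting 1s in 011111

5


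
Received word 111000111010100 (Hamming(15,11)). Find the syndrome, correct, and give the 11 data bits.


Syndrome = 0: no error detected

Data: 10011010100 (no errors)


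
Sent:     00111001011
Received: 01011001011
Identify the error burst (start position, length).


XOR: 01100000000

Burst at position 1, length 2


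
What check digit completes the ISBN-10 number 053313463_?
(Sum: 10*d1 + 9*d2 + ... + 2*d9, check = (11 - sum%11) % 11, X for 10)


Weighted sum: 151
151 mod 11 = 8

Check digit: 3


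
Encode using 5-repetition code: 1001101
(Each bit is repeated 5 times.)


Each bit -> 5 copies

11111000000000011111111110000011111


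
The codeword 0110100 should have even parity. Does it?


Number of 1s: 3

No, parity error (3 ones)


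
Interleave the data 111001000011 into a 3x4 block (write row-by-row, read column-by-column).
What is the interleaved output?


Matrix:
  1110
  0100
  0011
Read columns: 100110101001

100110101001


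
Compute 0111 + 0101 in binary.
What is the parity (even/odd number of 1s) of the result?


0111 = 7
0101 = 5
Sum = 12 = 1100
1s count = 2

even parity (2 ones in 1100)


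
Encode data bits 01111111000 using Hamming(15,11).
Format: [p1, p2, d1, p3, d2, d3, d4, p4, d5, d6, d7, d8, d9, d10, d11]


Parity bits: p1=0, p2=0, p3=0, p4=0

000011101111000


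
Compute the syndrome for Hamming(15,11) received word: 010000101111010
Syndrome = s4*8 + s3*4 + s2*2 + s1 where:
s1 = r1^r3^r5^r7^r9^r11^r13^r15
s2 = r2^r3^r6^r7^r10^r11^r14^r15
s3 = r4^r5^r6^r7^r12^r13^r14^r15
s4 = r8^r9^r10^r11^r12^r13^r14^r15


s1=1, s2=1, s3=1, s4=1

Syndrome = 15 (error at position 15)


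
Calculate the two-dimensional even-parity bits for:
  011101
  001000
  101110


Row parities: 010
Column parities: 111011

Row P: 010, Col P: 111011, Corner: 1


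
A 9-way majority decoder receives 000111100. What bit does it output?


Ones: 4 out of 9
Threshold: 5

0 (4/9 voted 1)


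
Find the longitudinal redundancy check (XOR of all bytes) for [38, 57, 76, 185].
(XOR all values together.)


XOR chain: 38 ^ 57 ^ 76 ^ 185 = 234

234


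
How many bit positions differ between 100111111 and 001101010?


XOR: 101010101
Count of 1s: 5

5


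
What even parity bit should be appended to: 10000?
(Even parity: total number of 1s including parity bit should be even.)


Number of 1s in data: 1
Parity bit: 1

1


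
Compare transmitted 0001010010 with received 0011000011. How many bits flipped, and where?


XOR: 0010010001

3 error(s) at position(s): 2, 5, 9


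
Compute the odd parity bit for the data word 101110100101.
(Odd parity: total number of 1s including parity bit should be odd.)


Number of 1s in data: 7
Parity bit: 0

0


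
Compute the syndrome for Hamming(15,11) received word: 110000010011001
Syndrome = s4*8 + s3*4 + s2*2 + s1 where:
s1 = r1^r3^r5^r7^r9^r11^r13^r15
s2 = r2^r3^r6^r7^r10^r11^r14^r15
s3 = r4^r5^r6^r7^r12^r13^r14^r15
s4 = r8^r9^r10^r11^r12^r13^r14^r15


s1=1, s2=1, s3=0, s4=0

Syndrome = 3 (error at position 3)


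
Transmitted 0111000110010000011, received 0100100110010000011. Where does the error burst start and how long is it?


XOR: 0011100000000000000

Burst at position 2, length 3


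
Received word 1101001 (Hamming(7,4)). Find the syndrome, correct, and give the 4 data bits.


Syndrome = 0: no error detected

Data: 0001 (no errors)


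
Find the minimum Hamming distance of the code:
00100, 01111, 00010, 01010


Comparing all pairs, minimum distance: 1
Can detect 0 errors, correct 0 errors

1


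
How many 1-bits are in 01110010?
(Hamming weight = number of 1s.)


Counting 1s in 01110010

4


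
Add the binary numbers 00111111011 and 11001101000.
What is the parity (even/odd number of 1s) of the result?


00111111011 = 507
11001101000 = 1640
Sum = 2147 = 100001100011
1s count = 5

odd parity (5 ones in 100001100011)


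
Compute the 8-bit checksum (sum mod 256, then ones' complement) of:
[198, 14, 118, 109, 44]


Sum = 483 mod 256 = 227
Complement = 28

28


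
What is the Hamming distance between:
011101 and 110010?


XOR: 101111
Count of 1s: 5

5


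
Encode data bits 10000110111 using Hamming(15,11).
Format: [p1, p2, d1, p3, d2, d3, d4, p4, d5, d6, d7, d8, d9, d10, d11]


Parity bits: p1=0, p2=1, p3=1, p4=1

011100010110111


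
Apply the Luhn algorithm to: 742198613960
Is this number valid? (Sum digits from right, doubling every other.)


Luhn sum = 53
53 mod 10 = 3

Invalid (Luhn sum mod 10 = 3)


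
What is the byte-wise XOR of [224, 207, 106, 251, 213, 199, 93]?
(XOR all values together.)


XOR chain: 224 ^ 207 ^ 106 ^ 251 ^ 213 ^ 199 ^ 93 = 241

241


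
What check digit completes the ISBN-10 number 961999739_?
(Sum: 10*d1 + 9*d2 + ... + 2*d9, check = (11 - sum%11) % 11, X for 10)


Weighted sum: 369
369 mod 11 = 6

Check digit: 5


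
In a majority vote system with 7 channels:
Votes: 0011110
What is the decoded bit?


Ones: 4 out of 7
Threshold: 4

1 (4/7 voted 1)


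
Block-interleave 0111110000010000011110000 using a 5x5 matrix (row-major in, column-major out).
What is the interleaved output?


Matrix:
  01111
  10000
  01000
  00111
  10000
Read columns: 0100110100100101001010010

0100110100100101001010010


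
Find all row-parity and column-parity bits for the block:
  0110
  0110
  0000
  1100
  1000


Row parities: 00001
Column parities: 0100

Row P: 00001, Col P: 0100, Corner: 1


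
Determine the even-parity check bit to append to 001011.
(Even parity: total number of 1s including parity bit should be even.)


Number of 1s in data: 3
Parity bit: 1

1


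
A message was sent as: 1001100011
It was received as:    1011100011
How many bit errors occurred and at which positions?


XOR: 0010000000

1 error(s) at position(s): 2


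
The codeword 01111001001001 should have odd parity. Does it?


Number of 1s: 7

Yes, parity is correct (7 ones)


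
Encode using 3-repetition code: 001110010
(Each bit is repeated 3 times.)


Each bit -> 3 copies

000000111111111000000111000


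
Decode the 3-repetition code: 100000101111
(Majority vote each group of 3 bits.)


Groups: 100, 000, 101, 111
Majority votes: 0011

0011


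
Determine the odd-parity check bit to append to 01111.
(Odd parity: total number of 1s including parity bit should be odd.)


Number of 1s in data: 4
Parity bit: 1

1


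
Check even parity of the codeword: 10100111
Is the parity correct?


Number of 1s: 5

No, parity error (5 ones)


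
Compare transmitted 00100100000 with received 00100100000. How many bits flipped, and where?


XOR: 00000000000

0 errors (received matches sent)


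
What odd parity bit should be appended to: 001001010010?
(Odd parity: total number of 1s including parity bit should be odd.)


Number of 1s in data: 4
Parity bit: 1

1


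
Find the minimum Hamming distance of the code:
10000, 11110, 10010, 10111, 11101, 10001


Comparing all pairs, minimum distance: 1
Can detect 0 errors, correct 0 errors

1


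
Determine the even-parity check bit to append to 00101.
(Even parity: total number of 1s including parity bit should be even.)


Number of 1s in data: 2
Parity bit: 0

0


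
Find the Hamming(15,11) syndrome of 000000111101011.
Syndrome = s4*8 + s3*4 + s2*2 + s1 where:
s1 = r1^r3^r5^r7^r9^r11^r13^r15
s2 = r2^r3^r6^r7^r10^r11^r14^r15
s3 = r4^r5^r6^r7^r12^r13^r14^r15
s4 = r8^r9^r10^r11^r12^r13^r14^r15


s1=1, s2=0, s3=0, s4=0

Syndrome = 1 (error at position 1)


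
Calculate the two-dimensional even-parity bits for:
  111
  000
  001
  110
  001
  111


Row parities: 101011
Column parities: 110

Row P: 101011, Col P: 110, Corner: 0


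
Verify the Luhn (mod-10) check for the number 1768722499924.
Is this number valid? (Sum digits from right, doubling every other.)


Luhn sum = 75
75 mod 10 = 5

Invalid (Luhn sum mod 10 = 5)


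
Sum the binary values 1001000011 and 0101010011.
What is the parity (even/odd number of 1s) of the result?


1001000011 = 579
0101010011 = 339
Sum = 918 = 1110010110
1s count = 6

even parity (6 ones in 1110010110)


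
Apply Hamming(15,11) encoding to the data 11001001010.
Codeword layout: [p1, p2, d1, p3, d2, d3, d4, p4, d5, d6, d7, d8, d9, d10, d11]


Parity bits: p1=1, p2=0, p3=1, p4=1

101110011001010


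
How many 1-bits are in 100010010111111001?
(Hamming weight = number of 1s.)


Counting 1s in 100010010111111001

10


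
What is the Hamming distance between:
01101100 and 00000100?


XOR: 01101000
Count of 1s: 3

3


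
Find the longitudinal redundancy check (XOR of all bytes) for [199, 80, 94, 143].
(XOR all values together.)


XOR chain: 199 ^ 80 ^ 94 ^ 143 = 70

70


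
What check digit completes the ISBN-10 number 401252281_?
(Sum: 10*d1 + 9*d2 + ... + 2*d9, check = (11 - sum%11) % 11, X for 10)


Weighted sum: 136
136 mod 11 = 4

Check digit: 7


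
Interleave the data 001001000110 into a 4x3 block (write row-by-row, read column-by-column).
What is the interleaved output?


Matrix:
  001
  001
  000
  110
Read columns: 000100011100

000100011100


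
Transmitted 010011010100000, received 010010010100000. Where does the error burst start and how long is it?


XOR: 000001000000000

Burst at position 5, length 1


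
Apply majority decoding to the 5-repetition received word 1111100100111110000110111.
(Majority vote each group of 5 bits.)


Groups: 11111, 00100, 11111, 00001, 10111
Majority votes: 10101

10101


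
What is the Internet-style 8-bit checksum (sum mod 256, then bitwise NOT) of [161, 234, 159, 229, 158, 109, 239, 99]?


Sum = 1388 mod 256 = 108
Complement = 147

147


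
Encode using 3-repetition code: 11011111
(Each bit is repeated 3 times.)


Each bit -> 3 copies

111111000111111111111111


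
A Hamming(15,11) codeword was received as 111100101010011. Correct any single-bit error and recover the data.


Syndrome = 0: no error detected

Data: 10011010011 (no errors)


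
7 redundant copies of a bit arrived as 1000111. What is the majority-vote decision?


Ones: 4 out of 7
Threshold: 4

1 (4/7 voted 1)


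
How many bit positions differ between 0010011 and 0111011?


XOR: 0101000
Count of 1s: 2

2


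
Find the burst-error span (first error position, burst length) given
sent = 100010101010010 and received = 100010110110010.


XOR: 000000011100000

Burst at position 7, length 3


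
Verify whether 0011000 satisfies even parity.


Number of 1s: 2

Yes, parity is correct (2 ones)


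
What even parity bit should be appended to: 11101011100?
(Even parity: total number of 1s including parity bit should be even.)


Number of 1s in data: 7
Parity bit: 1

1


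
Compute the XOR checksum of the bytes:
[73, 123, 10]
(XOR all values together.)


XOR chain: 73 ^ 123 ^ 10 = 56

56


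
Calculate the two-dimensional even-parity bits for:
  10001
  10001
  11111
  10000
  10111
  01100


Row parities: 001100
Column parities: 10100

Row P: 001100, Col P: 10100, Corner: 0


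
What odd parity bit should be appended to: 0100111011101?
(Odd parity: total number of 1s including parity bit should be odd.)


Number of 1s in data: 8
Parity bit: 1

1


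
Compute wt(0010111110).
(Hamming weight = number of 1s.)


Counting 1s in 0010111110

6


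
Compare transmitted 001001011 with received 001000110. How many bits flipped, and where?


XOR: 000001101

3 error(s) at position(s): 5, 6, 8


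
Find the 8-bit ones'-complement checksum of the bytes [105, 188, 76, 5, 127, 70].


Sum = 571 mod 256 = 59
Complement = 196

196


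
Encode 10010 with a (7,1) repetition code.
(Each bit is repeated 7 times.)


Each bit -> 7 copies

11111110000000000000011111110000000


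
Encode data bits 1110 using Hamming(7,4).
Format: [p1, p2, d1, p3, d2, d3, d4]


Parity bits: p1=0, p2=0, p3=0

0010110


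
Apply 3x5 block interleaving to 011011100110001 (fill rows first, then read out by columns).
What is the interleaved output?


Matrix:
  01101
  11001
  10001
Read columns: 011110100000111

011110100000111


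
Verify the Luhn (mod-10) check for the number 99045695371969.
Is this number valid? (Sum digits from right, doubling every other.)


Luhn sum = 79
79 mod 10 = 9

Invalid (Luhn sum mod 10 = 9)


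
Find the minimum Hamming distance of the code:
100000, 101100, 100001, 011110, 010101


Comparing all pairs, minimum distance: 1
Can detect 0 errors, correct 0 errors

1


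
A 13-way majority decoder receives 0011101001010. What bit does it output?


Ones: 6 out of 13
Threshold: 7

0 (6/13 voted 1)


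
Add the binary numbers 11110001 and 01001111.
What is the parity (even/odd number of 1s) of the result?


11110001 = 241
01001111 = 79
Sum = 320 = 101000000
1s count = 2

even parity (2 ones in 101000000)


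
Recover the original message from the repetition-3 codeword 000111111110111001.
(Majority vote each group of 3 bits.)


Groups: 000, 111, 111, 110, 111, 001
Majority votes: 011110

011110


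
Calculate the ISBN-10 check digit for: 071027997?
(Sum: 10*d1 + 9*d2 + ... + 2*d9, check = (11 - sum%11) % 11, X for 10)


Weighted sum: 195
195 mod 11 = 8

Check digit: 3


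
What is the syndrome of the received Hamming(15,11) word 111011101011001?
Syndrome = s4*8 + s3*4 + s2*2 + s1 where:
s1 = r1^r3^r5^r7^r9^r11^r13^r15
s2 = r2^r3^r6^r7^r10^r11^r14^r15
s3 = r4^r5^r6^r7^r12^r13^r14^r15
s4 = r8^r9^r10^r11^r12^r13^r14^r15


s1=1, s2=0, s3=1, s4=0

Syndrome = 5 (error at position 5)


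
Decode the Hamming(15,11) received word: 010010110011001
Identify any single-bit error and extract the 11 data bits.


Syndrome = 0: no error detected

Data: 01010011001 (no errors)


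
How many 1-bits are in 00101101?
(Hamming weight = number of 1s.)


Counting 1s in 00101101

4


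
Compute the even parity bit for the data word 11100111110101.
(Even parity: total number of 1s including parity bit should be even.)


Number of 1s in data: 10
Parity bit: 0

0


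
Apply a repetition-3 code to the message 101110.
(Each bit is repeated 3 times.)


Each bit -> 3 copies

111000111111111000


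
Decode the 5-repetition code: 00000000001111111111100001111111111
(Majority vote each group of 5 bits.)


Groups: 00000, 00000, 11111, 11111, 10000, 11111, 11111
Majority votes: 0011011

0011011


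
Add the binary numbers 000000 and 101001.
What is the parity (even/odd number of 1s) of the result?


000000 = 0
101001 = 41
Sum = 41 = 101001
1s count = 3

odd parity (3 ones in 101001)


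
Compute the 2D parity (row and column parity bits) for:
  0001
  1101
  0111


Row parities: 111
Column parities: 1011

Row P: 111, Col P: 1011, Corner: 1


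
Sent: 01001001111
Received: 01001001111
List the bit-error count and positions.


XOR: 00000000000

0 errors (received matches sent)


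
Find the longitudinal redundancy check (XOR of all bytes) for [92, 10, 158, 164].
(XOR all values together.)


XOR chain: 92 ^ 10 ^ 158 ^ 164 = 108

108


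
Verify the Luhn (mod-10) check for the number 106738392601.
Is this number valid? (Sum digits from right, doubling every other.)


Luhn sum = 52
52 mod 10 = 2

Invalid (Luhn sum mod 10 = 2)


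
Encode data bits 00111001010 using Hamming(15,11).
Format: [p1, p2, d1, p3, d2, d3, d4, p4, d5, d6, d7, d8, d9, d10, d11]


Parity bits: p1=0, p2=1, p3=0, p4=1

010001111001010


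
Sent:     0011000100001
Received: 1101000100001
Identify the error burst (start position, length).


XOR: 1110000000000

Burst at position 0, length 3


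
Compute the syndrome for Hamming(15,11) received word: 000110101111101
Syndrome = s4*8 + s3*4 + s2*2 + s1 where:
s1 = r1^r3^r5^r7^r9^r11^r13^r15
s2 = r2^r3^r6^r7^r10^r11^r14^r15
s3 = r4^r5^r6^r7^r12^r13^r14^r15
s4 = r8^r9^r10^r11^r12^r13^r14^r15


s1=0, s2=0, s3=0, s4=0

Syndrome = 0 (no error)


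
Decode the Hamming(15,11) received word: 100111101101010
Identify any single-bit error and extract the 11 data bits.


Syndrome = 0: no error detected

Data: 01111101010 (no errors)


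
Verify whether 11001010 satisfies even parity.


Number of 1s: 4

Yes, parity is correct (4 ones)


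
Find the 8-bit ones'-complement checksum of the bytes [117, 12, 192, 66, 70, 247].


Sum = 704 mod 256 = 192
Complement = 63

63


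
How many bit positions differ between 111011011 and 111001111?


XOR: 000010100
Count of 1s: 2

2


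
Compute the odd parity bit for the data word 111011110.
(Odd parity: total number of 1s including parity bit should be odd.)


Number of 1s in data: 7
Parity bit: 0

0


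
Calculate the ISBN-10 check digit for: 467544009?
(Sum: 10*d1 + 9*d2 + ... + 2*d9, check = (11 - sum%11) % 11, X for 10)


Weighted sum: 247
247 mod 11 = 5

Check digit: 6


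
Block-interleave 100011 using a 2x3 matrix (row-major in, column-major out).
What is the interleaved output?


Matrix:
  100
  011
Read columns: 100101

100101


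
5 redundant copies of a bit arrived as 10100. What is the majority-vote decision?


Ones: 2 out of 5
Threshold: 3

0 (2/5 voted 1)


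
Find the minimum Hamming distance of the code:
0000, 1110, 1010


Comparing all pairs, minimum distance: 1
Can detect 0 errors, correct 0 errors

1


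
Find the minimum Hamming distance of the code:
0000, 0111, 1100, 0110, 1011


Comparing all pairs, minimum distance: 1
Can detect 0 errors, correct 0 errors

1


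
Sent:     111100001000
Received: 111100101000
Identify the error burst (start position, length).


XOR: 000000100000

Burst at position 6, length 1


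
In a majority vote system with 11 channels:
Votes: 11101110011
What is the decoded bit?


Ones: 8 out of 11
Threshold: 6

1 (8/11 voted 1)


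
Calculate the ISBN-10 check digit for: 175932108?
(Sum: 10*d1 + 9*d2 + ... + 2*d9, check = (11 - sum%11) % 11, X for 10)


Weighted sum: 224
224 mod 11 = 4

Check digit: 7


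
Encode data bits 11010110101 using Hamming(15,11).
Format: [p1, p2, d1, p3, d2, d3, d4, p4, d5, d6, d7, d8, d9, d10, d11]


Parity bits: p1=0, p2=1, p3=0, p4=0

011010100110101


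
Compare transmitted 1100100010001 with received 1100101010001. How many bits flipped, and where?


XOR: 0000001000000

1 error(s) at position(s): 6


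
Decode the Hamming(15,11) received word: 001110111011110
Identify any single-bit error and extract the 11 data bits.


Syndrome = 0: no error detected

Data: 11011011110 (no errors)


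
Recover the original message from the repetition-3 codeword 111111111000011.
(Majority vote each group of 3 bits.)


Groups: 111, 111, 111, 000, 011
Majority votes: 11101

11101


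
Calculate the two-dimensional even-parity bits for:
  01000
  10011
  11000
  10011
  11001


Row parities: 11011
Column parities: 01001

Row P: 11011, Col P: 01001, Corner: 0


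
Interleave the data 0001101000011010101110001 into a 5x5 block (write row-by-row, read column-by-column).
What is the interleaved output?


Matrix:
  00011
  01000
  01101
  01011
  10001
Read columns: 0000101110001001001010111

0000101110001001001010111


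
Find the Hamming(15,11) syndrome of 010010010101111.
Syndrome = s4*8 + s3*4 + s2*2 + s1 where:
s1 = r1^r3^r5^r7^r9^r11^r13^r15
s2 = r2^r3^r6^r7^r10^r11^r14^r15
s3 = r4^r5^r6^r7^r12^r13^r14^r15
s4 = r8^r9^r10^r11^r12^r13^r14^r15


s1=1, s2=0, s3=1, s4=0

Syndrome = 5 (error at position 5)


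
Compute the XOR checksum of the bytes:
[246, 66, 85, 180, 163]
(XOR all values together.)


XOR chain: 246 ^ 66 ^ 85 ^ 180 ^ 163 = 246

246


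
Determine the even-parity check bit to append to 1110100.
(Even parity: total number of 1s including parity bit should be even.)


Number of 1s in data: 4
Parity bit: 0

0


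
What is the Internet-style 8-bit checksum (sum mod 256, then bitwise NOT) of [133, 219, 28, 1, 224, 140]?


Sum = 745 mod 256 = 233
Complement = 22

22


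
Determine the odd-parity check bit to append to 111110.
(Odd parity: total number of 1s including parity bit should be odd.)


Number of 1s in data: 5
Parity bit: 0

0


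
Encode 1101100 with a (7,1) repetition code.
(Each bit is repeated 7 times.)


Each bit -> 7 copies

1111111111111100000001111111111111100000000000000


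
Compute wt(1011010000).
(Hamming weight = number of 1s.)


Counting 1s in 1011010000

4


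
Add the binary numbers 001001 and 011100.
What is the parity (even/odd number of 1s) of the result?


001001 = 9
011100 = 28
Sum = 37 = 100101
1s count = 3

odd parity (3 ones in 100101)


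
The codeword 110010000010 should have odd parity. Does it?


Number of 1s: 4

No, parity error (4 ones)


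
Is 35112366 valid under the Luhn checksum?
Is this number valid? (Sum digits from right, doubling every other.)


Luhn sum = 30
30 mod 10 = 0

Valid (Luhn sum mod 10 = 0)


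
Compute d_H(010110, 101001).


XOR: 111111
Count of 1s: 6

6


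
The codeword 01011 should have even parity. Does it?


Number of 1s: 3

No, parity error (3 ones)


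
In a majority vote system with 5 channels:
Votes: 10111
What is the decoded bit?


Ones: 4 out of 5
Threshold: 3

1 (4/5 voted 1)


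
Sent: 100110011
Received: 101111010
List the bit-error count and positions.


XOR: 001001001

3 error(s) at position(s): 2, 5, 8


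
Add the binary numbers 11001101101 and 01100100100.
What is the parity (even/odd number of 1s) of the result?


11001101101 = 1645
01100100100 = 804
Sum = 2449 = 100110010001
1s count = 5

odd parity (5 ones in 100110010001)


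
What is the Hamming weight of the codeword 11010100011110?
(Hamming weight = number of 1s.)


Counting 1s in 11010100011110

8


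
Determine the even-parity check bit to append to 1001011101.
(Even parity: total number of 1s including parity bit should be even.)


Number of 1s in data: 6
Parity bit: 0

0


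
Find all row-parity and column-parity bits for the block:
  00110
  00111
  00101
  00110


Row parities: 0100
Column parities: 00010

Row P: 0100, Col P: 00010, Corner: 1


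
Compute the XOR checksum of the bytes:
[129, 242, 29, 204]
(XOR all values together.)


XOR chain: 129 ^ 242 ^ 29 ^ 204 = 162

162


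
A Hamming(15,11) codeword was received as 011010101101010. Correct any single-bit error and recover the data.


Syndrome = 2: error at position 2

Data: 11011101010 (corrected bit 2)


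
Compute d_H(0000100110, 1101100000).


XOR: 1101000110
Count of 1s: 5

5


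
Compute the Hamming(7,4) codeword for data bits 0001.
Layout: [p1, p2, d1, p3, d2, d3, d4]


Parity bits: p1=1, p2=1, p3=1

1101001


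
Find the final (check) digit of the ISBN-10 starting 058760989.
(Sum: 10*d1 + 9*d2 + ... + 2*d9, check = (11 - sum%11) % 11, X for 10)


Weighted sum: 272
272 mod 11 = 8

Check digit: 3


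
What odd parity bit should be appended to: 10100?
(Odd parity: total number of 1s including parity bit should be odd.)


Number of 1s in data: 2
Parity bit: 1

1


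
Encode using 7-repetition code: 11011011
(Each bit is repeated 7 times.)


Each bit -> 7 copies

11111111111111000000011111111111111000000011111111111111


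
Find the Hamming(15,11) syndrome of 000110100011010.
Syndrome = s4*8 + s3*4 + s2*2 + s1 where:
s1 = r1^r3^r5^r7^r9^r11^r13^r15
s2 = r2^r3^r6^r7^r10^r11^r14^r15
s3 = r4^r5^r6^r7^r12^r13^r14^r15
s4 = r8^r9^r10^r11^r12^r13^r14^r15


s1=1, s2=1, s3=1, s4=1

Syndrome = 15 (error at position 15)


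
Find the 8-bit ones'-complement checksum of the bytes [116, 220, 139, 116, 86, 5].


Sum = 682 mod 256 = 170
Complement = 85

85


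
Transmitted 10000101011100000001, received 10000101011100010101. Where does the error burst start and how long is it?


XOR: 00000000000000010100

Burst at position 15, length 3


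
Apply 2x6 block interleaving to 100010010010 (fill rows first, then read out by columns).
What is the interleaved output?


Matrix:
  100010
  010010
Read columns: 100100001100

100100001100


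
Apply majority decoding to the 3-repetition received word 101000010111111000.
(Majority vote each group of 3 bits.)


Groups: 101, 000, 010, 111, 111, 000
Majority votes: 100110

100110


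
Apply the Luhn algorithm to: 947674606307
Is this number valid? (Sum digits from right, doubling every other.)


Luhn sum = 49
49 mod 10 = 9

Invalid (Luhn sum mod 10 = 9)


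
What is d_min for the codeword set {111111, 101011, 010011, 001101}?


Comparing all pairs, minimum distance: 2
Can detect 1 errors, correct 0 errors

2


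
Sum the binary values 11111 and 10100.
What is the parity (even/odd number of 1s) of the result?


11111 = 31
10100 = 20
Sum = 51 = 110011
1s count = 4

even parity (4 ones in 110011)


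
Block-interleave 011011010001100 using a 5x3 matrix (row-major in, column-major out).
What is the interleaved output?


Matrix:
  011
  011
  010
  001
  100
Read columns: 000011110011010

000011110011010


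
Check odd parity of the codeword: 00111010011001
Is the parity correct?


Number of 1s: 7

Yes, parity is correct (7 ones)


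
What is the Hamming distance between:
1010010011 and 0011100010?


XOR: 1001110001
Count of 1s: 5

5


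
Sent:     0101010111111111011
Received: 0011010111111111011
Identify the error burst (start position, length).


XOR: 0110000000000000000

Burst at position 1, length 2


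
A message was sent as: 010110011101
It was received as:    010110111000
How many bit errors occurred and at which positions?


XOR: 000000100101

3 error(s) at position(s): 6, 9, 11


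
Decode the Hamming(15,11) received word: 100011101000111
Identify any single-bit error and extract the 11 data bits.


Syndrome = 0: no error detected

Data: 01111000111 (no errors)


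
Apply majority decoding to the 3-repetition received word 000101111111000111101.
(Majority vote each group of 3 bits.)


Groups: 000, 101, 111, 111, 000, 111, 101
Majority votes: 0111011

0111011


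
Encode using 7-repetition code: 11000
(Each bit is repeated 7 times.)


Each bit -> 7 copies

11111111111111000000000000000000000


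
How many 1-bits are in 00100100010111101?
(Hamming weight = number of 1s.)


Counting 1s in 00100100010111101

8


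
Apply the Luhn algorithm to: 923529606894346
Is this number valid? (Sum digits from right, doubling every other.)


Luhn sum = 81
81 mod 10 = 1

Invalid (Luhn sum mod 10 = 1)


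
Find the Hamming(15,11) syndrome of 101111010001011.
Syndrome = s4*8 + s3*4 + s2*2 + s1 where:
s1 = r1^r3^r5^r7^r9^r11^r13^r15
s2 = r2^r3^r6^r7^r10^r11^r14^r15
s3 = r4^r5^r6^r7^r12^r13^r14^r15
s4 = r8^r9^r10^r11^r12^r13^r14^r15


s1=0, s2=0, s3=0, s4=0

Syndrome = 0 (no error)


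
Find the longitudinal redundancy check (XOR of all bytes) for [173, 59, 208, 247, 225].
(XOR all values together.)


XOR chain: 173 ^ 59 ^ 208 ^ 247 ^ 225 = 80

80


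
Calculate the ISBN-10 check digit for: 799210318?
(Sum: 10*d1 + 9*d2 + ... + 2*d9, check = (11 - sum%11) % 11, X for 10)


Weighted sum: 274
274 mod 11 = 10

Check digit: 1


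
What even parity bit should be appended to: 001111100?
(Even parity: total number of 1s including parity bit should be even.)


Number of 1s in data: 5
Parity bit: 1

1


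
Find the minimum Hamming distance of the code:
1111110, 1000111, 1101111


Comparing all pairs, minimum distance: 2
Can detect 1 errors, correct 0 errors

2


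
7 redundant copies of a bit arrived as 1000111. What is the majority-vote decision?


Ones: 4 out of 7
Threshold: 4

1 (4/7 voted 1)


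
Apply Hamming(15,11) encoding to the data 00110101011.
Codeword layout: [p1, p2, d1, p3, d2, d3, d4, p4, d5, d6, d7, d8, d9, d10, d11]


Parity bits: p1=0, p2=1, p3=1, p4=0

010101100101011


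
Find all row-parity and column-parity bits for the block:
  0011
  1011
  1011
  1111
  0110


Row parities: 01100
Column parities: 1010

Row P: 01100, Col P: 1010, Corner: 0


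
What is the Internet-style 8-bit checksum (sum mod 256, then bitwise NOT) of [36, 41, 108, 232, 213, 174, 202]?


Sum = 1006 mod 256 = 238
Complement = 17

17


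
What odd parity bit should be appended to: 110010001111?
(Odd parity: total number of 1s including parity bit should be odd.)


Number of 1s in data: 7
Parity bit: 0

0


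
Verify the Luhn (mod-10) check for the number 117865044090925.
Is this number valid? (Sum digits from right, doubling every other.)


Luhn sum = 63
63 mod 10 = 3

Invalid (Luhn sum mod 10 = 3)


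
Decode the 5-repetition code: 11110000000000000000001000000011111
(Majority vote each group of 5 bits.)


Groups: 11110, 00000, 00000, 00000, 00100, 00000, 11111
Majority votes: 1000001

1000001


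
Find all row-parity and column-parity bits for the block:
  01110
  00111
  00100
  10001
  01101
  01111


Row parities: 111010
Column parities: 11110

Row P: 111010, Col P: 11110, Corner: 0


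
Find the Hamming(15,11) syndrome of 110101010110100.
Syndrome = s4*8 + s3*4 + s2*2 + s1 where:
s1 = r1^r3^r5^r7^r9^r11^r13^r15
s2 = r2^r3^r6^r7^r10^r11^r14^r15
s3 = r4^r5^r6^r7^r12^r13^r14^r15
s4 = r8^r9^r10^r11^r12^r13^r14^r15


s1=1, s2=0, s3=1, s4=0

Syndrome = 5 (error at position 5)
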